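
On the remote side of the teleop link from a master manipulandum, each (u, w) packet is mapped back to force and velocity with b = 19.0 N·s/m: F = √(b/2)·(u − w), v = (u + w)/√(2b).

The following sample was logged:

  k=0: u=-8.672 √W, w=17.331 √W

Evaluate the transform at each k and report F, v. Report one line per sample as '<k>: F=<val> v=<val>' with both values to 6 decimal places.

0: F=-80.146629 v=1.404675

k=0: u−w=-26.003000, u+w=8.659000; √(b/2)=3.082207, √(2b)=6.164414; F=3.082207×(-26.003)=-80.146629, v=8.659000/6.164414=1.404675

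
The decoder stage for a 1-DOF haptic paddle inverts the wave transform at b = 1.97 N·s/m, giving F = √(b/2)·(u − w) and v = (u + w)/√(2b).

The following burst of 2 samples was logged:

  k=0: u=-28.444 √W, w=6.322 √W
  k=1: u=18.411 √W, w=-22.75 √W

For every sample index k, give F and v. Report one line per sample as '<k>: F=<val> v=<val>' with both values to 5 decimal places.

0: F=-34.50427 v=-11.14490
1: F=40.85113 v=-2.18596

k=0: u−w=-34.76600, u+w=-22.12200; √(b/2)=0.99247, √(2b)=1.98494; F=0.99247×(-34.766)=-34.50427, v=-22.12200/1.98494=-11.14490
k=1: u−w=41.16100, u+w=-4.33900; √(b/2)=0.99247, √(2b)=1.98494; F=0.99247×41.161=40.85113, v=-4.33900/1.98494=-2.18596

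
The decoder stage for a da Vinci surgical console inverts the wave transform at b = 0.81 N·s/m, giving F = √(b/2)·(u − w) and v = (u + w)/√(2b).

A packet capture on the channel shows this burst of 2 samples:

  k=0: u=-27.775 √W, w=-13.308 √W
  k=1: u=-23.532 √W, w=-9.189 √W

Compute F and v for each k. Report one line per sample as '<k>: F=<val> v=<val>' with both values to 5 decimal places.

0: F=-9.20674 v=-32.27785
1: F=-9.12783 v=-25.70805

k=0: u−w=-14.46700, u+w=-41.08300; √(b/2)=0.63640, √(2b)=1.27279; F=0.63640×(-14.467)=-9.20674, v=-41.08300/1.27279=-32.27785
k=1: u−w=-14.34300, u+w=-32.72100; √(b/2)=0.63640, √(2b)=1.27279; F=0.63640×(-14.343)=-9.12783, v=-32.72100/1.27279=-25.70805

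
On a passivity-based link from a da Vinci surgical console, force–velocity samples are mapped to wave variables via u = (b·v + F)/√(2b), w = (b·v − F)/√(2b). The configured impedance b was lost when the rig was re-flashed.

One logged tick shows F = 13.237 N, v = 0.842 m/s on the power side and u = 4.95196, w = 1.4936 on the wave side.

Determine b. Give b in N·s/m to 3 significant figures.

b = 29.3 N·s/m

u + w = 6.4456;  u + w = √(2b)·v, so √(2b) = 6.4456/0.842 = 7.6551.
b = (√(2b))²/2 = 58.5999/2 = 29.3000.
(Check via u − w = 2F/√(2b): u − w = 3.4584, 2F/√(2b) = 3.4584.)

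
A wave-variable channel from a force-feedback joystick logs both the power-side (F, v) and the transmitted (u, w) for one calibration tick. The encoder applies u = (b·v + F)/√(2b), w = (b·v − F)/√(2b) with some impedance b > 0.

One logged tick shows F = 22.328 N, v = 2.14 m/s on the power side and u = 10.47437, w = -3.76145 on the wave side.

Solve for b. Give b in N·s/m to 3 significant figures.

b = 4.92 N·s/m

u + w = 6.7129;  u + w = √(2b)·v, so √(2b) = 6.7129/2.14 = 3.1369.
b = (√(2b))²/2 = 9.8400/2 = 4.9200.
(Check via u − w = 2F/√(2b): u − w = 14.2358, 2F/√(2b) = 14.2358.)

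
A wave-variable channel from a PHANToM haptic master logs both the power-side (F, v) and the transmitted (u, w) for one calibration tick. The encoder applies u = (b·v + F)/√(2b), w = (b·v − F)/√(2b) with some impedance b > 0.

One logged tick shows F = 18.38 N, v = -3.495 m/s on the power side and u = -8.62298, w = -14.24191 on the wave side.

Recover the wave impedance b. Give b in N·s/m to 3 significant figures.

u + w = -22.86489;  u + w = √(2b)·v, so √(2b) = -22.86489/(-3.495) = 6.54217.
b = (√(2b))²/2 = 42.80001/2 = 21.40001.
(Check via u − w = 2F/√(2b): u − w = 5.61893, 2F/√(2b) = 5.61893.)

b = 21.4 N·s/m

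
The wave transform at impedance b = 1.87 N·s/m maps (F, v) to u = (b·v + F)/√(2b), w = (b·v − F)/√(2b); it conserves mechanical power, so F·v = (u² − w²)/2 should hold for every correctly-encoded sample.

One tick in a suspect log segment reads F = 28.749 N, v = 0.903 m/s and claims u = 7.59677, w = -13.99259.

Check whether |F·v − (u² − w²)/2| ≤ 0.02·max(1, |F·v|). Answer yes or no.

F·v = 28.749×0.903 = 25.96035 W.
(u² − w²)/2 = (57.71091 − 195.79257)/2 = -69.04083 W.
|Δ| = 95.00118;  2% of max(1, |F·v|) = 0.51921.

no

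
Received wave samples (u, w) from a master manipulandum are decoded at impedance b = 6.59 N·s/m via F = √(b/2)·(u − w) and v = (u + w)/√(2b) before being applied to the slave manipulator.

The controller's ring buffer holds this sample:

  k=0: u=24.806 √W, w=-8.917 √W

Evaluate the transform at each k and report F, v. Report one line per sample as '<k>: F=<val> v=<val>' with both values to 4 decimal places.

k=0: u−w=33.7230, u+w=15.8890; √(b/2)=1.8152, √(2b)=3.6304; F=1.8152×33.723=61.2144, v=15.8890/3.6304=4.3766

0: F=61.2144 v=4.3766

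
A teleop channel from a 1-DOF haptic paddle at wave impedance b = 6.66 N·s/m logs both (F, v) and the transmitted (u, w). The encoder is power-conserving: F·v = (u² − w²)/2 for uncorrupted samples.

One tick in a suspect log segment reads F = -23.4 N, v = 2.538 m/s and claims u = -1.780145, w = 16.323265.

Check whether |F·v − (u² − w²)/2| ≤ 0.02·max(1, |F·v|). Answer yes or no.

no

F·v = (-23.4)×2.538 = -59.389200 W.
(u² − w²)/2 = (3.168916 − 266.448980)/2 = -131.640032 W.
|Δ| = 72.250832;  2% of max(1, |F·v|) = 1.187784.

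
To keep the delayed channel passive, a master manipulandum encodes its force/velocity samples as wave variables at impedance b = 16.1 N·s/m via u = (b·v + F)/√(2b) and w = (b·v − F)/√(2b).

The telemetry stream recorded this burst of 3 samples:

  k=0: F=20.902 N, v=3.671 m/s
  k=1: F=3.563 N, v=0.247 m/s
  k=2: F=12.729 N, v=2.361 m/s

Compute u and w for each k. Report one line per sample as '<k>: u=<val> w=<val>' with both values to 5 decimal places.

0: u=14.09905 w=6.73206
1: u=1.32870 w=0.07291
2: u=8.94194 w=4.45556

k=0: b·v=16.1×3.671=59.10310; √(2b)=5.67450; u=(59.10310+20.902)/5.67450=14.09905, w=(59.10310−20.902)/5.67450=6.73206
k=1: b·v=16.1×0.247=3.97670; √(2b)=5.67450; u=(3.97670+3.563)/5.67450=1.32870, w=(3.97670−3.563)/5.67450=0.07291
k=2: b·v=16.1×2.361=38.01210; √(2b)=5.67450; u=(38.01210+12.729)/5.67450=8.94194, w=(38.01210−12.729)/5.67450=4.45556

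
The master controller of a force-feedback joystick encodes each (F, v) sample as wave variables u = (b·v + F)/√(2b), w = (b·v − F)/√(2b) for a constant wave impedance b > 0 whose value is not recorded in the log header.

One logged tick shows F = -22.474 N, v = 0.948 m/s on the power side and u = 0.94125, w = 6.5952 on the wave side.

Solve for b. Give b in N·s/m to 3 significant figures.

b = 31.6 N·s/m

u + w = 7.53645;  u + w = √(2b)·v, so √(2b) = 7.53645/0.948 = 7.94984.
b = (√(2b))²/2 = 63.19998/2 = 31.59999.
(Check via u − w = 2F/√(2b): u − w = -5.65395, 2F/√(2b) = -5.65395.)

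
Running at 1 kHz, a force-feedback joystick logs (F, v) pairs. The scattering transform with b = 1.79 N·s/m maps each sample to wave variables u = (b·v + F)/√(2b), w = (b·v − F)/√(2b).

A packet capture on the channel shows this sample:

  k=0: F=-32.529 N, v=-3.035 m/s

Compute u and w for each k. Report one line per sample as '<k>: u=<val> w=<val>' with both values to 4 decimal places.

k=0: b·v=1.79×(-3.035)=-5.4327; √(2b)=1.8921; u=(-5.4327+(-32.529))/1.8921=-20.0634, w=(-5.4327−(-32.529))/1.8921=14.3209

0: u=-20.0634 w=14.3209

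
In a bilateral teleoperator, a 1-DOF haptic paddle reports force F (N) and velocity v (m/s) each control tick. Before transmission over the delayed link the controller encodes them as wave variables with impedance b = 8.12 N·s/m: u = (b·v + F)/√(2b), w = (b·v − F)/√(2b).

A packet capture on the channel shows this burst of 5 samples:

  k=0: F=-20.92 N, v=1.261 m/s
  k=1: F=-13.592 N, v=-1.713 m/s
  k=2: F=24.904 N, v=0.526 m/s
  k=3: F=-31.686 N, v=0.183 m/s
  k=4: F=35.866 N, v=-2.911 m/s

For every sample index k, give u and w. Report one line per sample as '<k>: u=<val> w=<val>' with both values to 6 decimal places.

0: u=-2.650366 w=7.732055
1: u=-6.824398 w=-0.078801
2: u=7.239684 w=-5.119963
3: u=-7.494014 w=8.231484
4: u=3.034496 w=-14.765501

k=0: b·v=8.12×1.261=10.239320; √(2b)=4.029888; u=(10.239320+(-20.92))/4.029888=-2.650366, w=(10.239320−(-20.92))/4.029888=7.732055
k=1: b·v=8.12×(-1.713)=-13.909560; √(2b)=4.029888; u=(-13.909560+(-13.592))/4.029888=-6.824398, w=(-13.909560−(-13.592))/4.029888=-0.078801
k=2: b·v=8.12×0.526=4.271120; √(2b)=4.029888; u=(4.271120+24.904)/4.029888=7.239684, w=(4.271120−24.904)/4.029888=-5.119963
k=3: b·v=8.12×0.183=1.485960; √(2b)=4.029888; u=(1.485960+(-31.686))/4.029888=-7.494014, w=(1.485960−(-31.686))/4.029888=8.231484
k=4: b·v=8.12×(-2.911)=-23.637320; √(2b)=4.029888; u=(-23.637320+35.866)/4.029888=3.034496, w=(-23.637320−35.866)/4.029888=-14.765501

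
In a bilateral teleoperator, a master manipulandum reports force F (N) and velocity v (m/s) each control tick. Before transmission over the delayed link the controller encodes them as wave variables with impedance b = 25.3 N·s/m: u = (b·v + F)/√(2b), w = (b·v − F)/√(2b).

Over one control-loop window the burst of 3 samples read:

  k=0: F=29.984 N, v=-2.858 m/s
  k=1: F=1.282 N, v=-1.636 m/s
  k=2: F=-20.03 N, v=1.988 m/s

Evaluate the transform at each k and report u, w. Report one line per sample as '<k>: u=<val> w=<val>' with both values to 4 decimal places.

0: u=-5.9498 w=-14.3802
1: u=-5.6385 w=-5.9990
2: u=4.2549 w=9.8865

k=0: b·v=25.3×(-2.858)=-72.3074; √(2b)=7.1134; u=(-72.3074+29.984)/7.1134=-5.9498, w=(-72.3074−29.984)/7.1134=-14.3802
k=1: b·v=25.3×(-1.636)=-41.3908; √(2b)=7.1134; u=(-41.3908+1.282)/7.1134=-5.6385, w=(-41.3908−1.282)/7.1134=-5.9990
k=2: b·v=25.3×1.988=50.2964; √(2b)=7.1134; u=(50.2964+(-20.03))/7.1134=4.2549, w=(50.2964−(-20.03))/7.1134=9.8865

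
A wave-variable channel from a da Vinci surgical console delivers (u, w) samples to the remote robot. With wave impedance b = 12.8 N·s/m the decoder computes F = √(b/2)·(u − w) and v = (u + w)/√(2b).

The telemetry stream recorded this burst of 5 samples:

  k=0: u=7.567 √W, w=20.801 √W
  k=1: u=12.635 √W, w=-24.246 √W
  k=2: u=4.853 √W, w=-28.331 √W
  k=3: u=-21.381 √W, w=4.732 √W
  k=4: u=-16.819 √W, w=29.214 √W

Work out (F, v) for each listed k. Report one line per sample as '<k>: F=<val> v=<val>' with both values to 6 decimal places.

k=0: u−w=-13.234000, u+w=28.368000; √(b/2)=2.529822, √(2b)=5.059644; F=2.529822×(-13.234)=-33.479666, v=28.368000/5.059644=5.606718
k=1: u−w=36.881000, u+w=-11.611000; √(b/2)=2.529822, √(2b)=5.059644; F=2.529822×36.881=93.302370, v=-11.611000/5.059644=-2.294825
k=2: u−w=33.184000, u+w=-23.478000; √(b/2)=2.529822, √(2b)=5.059644; F=2.529822×33.184=83.949618, v=-23.478000/5.059644=-4.640247
k=3: u−w=-26.113000, u+w=-16.649000; √(b/2)=2.529822, √(2b)=5.059644; F=2.529822×(-26.113)=-66.061245, v=-16.649000/5.059644=-3.290548
k=4: u−w=-46.033000, u+w=12.395000; √(b/2)=2.529822, √(2b)=5.059644; F=2.529822×(-46.033)=-116.455302, v=12.395000/5.059644=2.449777

0: F=-33.479666 v=5.606718
1: F=93.302370 v=-2.294825
2: F=83.949618 v=-4.640247
3: F=-66.061245 v=-3.290548
4: F=-116.455302 v=2.449777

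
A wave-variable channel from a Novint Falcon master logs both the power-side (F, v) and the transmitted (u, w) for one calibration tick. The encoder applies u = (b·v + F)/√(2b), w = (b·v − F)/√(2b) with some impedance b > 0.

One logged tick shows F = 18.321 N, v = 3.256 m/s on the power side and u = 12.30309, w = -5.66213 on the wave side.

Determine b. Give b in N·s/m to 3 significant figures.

u + w = 6.6410;  u + w = √(2b)·v, so √(2b) = 6.6410/3.256 = 2.0396.
b = (√(2b))²/2 = 4.1600/2 = 2.0800.
(Check via u − w = 2F/√(2b): u − w = 17.9652, 2F/√(2b) = 17.9652.)

b = 2.08 N·s/m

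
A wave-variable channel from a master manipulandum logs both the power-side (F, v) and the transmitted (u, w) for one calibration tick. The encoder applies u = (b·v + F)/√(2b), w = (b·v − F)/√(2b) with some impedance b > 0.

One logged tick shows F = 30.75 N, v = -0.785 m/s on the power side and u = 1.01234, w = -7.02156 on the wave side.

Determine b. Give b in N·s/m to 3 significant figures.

b = 29.3 N·s/m

u + w = -6.0092;  u + w = √(2b)·v, so √(2b) = -6.0092/(-0.785) = 7.6551.
b = (√(2b))²/2 = 58.5999/2 = 29.3000.
(Check via u − w = 2F/√(2b): u − w = 8.0339, 2F/√(2b) = 8.0339.)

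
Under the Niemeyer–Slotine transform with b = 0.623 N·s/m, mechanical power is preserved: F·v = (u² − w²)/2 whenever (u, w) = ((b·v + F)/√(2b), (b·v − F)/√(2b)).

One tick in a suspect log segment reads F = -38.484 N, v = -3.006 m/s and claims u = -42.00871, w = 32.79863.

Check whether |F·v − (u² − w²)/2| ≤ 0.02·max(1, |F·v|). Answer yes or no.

no

F·v = (-38.484)×(-3.006) = 115.68290 W.
(u² − w²)/2 = (1764.73172 − 1075.75013)/2 = 344.49079 W.
|Δ| = 228.80789;  2% of max(1, |F·v|) = 2.31366.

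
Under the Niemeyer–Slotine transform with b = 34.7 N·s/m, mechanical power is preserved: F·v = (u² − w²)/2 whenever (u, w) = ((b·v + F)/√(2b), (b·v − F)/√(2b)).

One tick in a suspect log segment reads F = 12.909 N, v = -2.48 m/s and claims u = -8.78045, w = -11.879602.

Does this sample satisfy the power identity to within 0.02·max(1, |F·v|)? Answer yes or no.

yes

F·v = 12.909×(-2.48) = -32.014320 W.
(u² − w²)/2 = (77.096302 − 141.124944)/2 = -32.014321 W.
|Δ| = 0.000001;  2% of max(1, |F·v|) = 0.640286.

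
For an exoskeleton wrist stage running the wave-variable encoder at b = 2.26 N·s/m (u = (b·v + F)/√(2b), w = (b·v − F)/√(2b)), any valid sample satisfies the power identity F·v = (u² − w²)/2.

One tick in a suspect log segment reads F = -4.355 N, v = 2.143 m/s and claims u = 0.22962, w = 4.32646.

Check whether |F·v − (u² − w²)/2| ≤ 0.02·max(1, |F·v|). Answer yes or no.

yes

F·v = (-4.355)×2.143 = -9.33277 W.
(u² − w²)/2 = (0.05273 − 18.71826)/2 = -9.33277 W.
|Δ| = 0.00000;  2% of max(1, |F·v|) = 0.18666.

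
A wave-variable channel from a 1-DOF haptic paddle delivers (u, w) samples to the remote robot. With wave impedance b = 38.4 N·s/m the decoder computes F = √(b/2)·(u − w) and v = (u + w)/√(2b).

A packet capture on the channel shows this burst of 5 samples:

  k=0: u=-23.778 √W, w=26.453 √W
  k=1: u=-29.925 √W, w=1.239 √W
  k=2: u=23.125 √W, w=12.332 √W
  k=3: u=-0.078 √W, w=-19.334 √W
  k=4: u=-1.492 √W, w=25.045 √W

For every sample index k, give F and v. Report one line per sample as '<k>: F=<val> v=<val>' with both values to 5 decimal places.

k=0: u−w=-50.23100, u+w=2.67500; √(b/2)=4.38178, √(2b)=8.76356; F=4.38178×(-50.231)=-220.10121, v=2.67500/8.76356=0.30524
k=1: u−w=-31.16400, u+w=-28.68600; √(b/2)=4.38178, √(2b)=8.76356; F=4.38178×(-31.164)=-136.55381, v=-28.68600/8.76356=-3.27333
k=2: u−w=10.79300, u+w=35.45700; √(b/2)=4.38178, √(2b)=8.76356; F=4.38178×10.793=47.29256, v=35.45700/8.76356=4.04596
k=3: u−w=19.25600, u+w=-19.41200; √(b/2)=4.38178, √(2b)=8.76356; F=4.38178×19.256=84.37556, v=-19.41200/8.76356=-2.21508
k=4: u−w=-26.53700, u+w=23.55300; √(b/2)=4.38178, √(2b)=8.76356; F=4.38178×(-26.537)=-116.27931, v=23.55300/8.76356=2.68761

0: F=-220.10121 v=0.30524
1: F=-136.55381 v=-3.27333
2: F=47.29256 v=4.04596
3: F=84.37556 v=-2.21508
4: F=-116.27931 v=2.68761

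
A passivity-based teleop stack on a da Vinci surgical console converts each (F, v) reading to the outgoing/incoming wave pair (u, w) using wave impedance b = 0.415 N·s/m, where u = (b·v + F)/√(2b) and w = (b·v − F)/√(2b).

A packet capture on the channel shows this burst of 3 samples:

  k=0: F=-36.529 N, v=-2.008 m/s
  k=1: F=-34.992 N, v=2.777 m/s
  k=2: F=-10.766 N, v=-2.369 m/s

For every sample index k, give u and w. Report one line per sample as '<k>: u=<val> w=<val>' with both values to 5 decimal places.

k=0: b·v=0.415×(-2.008)=-0.83332; √(2b)=0.91104; u=(-0.83332+(-36.529))/0.91104=-41.01047, w=(-0.83332−(-36.529))/0.91104=39.18110
k=1: b·v=0.415×2.777=1.15246; √(2b)=0.91104; u=(1.15246+(-34.992))/0.91104=-37.14373, w=(1.15246−(-34.992))/0.91104=39.67369
k=2: b·v=0.415×(-2.369)=-0.98314; √(2b)=0.91104; u=(-0.98314+(-10.766))/0.91104=-12.89635, w=(-0.98314−(-10.766))/0.91104=10.73809

0: u=-41.01047 w=39.18110
1: u=-37.14373 w=39.67369
2: u=-12.89635 w=10.73809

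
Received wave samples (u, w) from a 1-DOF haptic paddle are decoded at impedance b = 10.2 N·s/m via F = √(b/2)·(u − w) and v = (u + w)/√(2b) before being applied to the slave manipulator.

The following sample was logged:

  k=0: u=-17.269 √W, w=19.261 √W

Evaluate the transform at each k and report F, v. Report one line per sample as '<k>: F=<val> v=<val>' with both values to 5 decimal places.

0: F=-82.49636 v=0.44104

k=0: u−w=-36.53000, u+w=1.99200; √(b/2)=2.25832, √(2b)=4.51664; F=2.25832×(-36.53)=-82.49636, v=1.99200/4.51664=0.44104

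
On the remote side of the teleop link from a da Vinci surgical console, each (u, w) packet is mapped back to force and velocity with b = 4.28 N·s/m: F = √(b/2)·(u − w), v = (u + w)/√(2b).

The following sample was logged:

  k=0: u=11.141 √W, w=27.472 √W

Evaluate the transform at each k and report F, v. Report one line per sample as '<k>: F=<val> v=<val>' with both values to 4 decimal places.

0: F=-23.8902 v=13.1977

k=0: u−w=-16.3310, u+w=38.6130; √(b/2)=1.4629, √(2b)=2.9257; F=1.4629×(-16.331)=-23.8902, v=38.6130/2.9257=13.1977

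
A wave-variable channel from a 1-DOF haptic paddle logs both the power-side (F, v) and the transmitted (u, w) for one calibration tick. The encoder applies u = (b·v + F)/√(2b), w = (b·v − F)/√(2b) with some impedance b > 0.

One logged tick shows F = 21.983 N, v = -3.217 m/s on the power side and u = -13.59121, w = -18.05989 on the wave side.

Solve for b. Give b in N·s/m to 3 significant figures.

u + w = -31.65110;  u + w = √(2b)·v, so √(2b) = -31.65110/(-3.217) = 9.83870.
b = (√(2b))²/2 = 96.80003/2 = 48.40002.
(Check via u − w = 2F/√(2b): u − w = 4.46868, 2F/√(2b) = 4.46868.)

b = 48.4 N·s/m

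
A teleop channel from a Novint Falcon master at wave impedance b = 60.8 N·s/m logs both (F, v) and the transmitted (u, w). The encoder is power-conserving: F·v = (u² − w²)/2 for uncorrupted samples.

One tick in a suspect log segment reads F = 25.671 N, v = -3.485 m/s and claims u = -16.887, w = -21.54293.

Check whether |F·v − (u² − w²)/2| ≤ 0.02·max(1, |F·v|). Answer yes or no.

F·v = 25.671×(-3.485) = -89.46343 W.
(u² − w²)/2 = (285.17077 − 464.09783)/2 = -89.46353 W.
|Δ| = 0.00010;  2% of max(1, |F·v|) = 1.78927.

yes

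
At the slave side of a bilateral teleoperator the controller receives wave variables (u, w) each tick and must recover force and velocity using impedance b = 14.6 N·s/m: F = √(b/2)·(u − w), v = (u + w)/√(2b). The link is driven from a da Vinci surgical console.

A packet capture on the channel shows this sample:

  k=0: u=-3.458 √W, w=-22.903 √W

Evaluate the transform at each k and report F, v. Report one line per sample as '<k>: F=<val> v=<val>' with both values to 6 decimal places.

0: F=52.537497 v=-4.878322

k=0: u−w=19.445000, u+w=-26.361000; √(b/2)=2.701851, √(2b)=5.403702; F=2.701851×19.445=52.537497, v=-26.361000/5.403702=-4.878322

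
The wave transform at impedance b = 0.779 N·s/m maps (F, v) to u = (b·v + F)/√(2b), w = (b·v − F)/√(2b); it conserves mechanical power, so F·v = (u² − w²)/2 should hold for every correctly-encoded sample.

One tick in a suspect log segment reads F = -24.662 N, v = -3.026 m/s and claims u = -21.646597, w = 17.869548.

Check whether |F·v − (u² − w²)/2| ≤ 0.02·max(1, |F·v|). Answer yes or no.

F·v = (-24.662)×(-3.026) = 74.627212 W.
(u² − w²)/2 = (468.575162 − 319.320746)/2 = 74.627208 W.
|Δ| = 0.000004;  2% of max(1, |F·v|) = 1.492544.

yes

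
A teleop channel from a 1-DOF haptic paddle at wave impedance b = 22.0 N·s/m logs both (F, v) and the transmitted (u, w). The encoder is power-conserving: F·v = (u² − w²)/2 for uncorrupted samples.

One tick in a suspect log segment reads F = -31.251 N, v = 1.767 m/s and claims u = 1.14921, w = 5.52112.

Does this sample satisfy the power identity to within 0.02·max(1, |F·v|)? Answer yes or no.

F·v = (-31.251)×1.767 = -55.22052 W.
(u² − w²)/2 = (1.32068 − 30.48277)/2 = -14.58104 W.
|Δ| = 40.63948;  2% of max(1, |F·v|) = 1.10441.

no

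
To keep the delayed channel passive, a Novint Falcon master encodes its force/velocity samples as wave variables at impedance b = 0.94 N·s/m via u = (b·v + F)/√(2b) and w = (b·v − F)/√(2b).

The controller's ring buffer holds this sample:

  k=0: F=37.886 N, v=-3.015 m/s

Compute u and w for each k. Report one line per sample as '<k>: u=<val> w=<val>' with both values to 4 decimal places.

k=0: b·v=0.94×(-3.015)=-2.8341; √(2b)=1.3711; u=(-2.8341+37.886)/1.3711=25.5642, w=(-2.8341−37.886)/1.3711=-29.6982

0: u=25.5642 w=-29.6982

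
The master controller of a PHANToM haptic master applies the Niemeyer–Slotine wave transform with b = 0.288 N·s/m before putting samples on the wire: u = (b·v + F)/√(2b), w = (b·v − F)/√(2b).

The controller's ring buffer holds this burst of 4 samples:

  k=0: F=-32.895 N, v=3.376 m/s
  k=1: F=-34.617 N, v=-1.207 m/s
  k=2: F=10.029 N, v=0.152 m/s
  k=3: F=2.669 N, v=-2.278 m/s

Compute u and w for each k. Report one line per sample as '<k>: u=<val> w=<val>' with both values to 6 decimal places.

k=0: b·v=0.288×3.376=0.972288; √(2b)=0.758947; u=(0.972288+(-32.895))/0.758947=-42.061866, w=(0.972288−(-32.895))/0.758947=44.624070
k=1: b·v=0.288×(-1.207)=-0.347616; √(2b)=0.758947; u=(-0.347616+(-34.617))/0.758947=-46.069927, w=(-0.347616−(-34.617))/0.758947=45.153878
k=2: b·v=0.288×0.152=0.043776; √(2b)=0.758947; u=(0.043776+10.029)/0.758947=13.272048, w=(0.043776−10.029)/0.758947=-13.156688
k=3: b·v=0.288×(-2.278)=-0.656064; √(2b)=0.758947; u=(-0.656064+2.669)/0.758947=2.652276, w=(-0.656064−2.669)/0.758947=-4.381157

0: u=-42.061866 w=44.624070
1: u=-46.069927 w=45.153878
2: u=13.272048 w=-13.156688
3: u=2.652276 w=-4.381157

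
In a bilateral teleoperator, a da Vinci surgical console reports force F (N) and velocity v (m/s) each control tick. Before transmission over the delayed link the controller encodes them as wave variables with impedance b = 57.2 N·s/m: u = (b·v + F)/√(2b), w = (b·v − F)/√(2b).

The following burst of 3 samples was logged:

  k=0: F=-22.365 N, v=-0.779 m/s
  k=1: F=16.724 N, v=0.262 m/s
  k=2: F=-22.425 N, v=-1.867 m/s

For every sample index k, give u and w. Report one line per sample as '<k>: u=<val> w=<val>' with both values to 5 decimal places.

0: u=-6.25702 w=-2.07500
1: u=2.96475 w=-0.16246
2: u=-12.08114 w=-7.88790

k=0: b·v=57.2×(-0.779)=-44.55880; √(2b)=10.69579; u=(-44.55880+(-22.365))/10.69579=-6.25702, w=(-44.55880−(-22.365))/10.69579=-2.07500
k=1: b·v=57.2×0.262=14.98640; √(2b)=10.69579; u=(14.98640+16.724)/10.69579=2.96475, w=(14.98640−16.724)/10.69579=-0.16246
k=2: b·v=57.2×(-1.867)=-106.79240; √(2b)=10.69579; u=(-106.79240+(-22.425))/10.69579=-12.08114, w=(-106.79240−(-22.425))/10.69579=-7.88790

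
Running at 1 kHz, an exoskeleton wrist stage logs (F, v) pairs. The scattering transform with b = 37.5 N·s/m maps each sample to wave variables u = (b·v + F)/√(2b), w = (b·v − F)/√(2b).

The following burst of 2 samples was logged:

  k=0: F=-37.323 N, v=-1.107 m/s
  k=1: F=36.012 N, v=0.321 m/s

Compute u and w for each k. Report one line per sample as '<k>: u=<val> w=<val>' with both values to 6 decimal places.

0: u=-9.103139 w=-0.483762
1: u=5.548278 w=-2.768337

k=0: b·v=37.5×(-1.107)=-41.512500; √(2b)=8.660254; u=(-41.512500+(-37.323))/8.660254=-9.103139, w=(-41.512500−(-37.323))/8.660254=-0.483762
k=1: b·v=37.5×0.321=12.037500; √(2b)=8.660254; u=(12.037500+36.012)/8.660254=5.548278, w=(12.037500−36.012)/8.660254=-2.768337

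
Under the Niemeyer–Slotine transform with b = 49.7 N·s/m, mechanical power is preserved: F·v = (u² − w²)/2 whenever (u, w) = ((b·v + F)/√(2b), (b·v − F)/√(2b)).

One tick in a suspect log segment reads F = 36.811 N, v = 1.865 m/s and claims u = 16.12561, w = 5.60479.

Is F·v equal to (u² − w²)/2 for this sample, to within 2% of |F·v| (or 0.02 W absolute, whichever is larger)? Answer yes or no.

F·v = 36.811×1.865 = 68.65251 W.
(u² − w²)/2 = (260.03530 − 31.41367)/2 = 114.31081 W.
|Δ| = 45.65830;  2% of max(1, |F·v|) = 1.37305.

no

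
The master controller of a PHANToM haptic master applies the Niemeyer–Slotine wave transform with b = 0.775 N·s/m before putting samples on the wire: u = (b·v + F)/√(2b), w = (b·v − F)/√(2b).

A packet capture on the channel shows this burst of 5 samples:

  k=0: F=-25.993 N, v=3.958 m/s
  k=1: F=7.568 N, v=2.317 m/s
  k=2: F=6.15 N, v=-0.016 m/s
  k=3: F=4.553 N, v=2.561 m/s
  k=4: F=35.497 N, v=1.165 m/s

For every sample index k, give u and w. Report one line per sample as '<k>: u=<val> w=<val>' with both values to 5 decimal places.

0: u=-18.41424 w=23.34192
1: u=7.52108 w=-4.63644
2: u=4.92984 w=-4.94976
3: u=5.25127 w=-2.06285
4: u=29.23708 w=-27.78667

k=0: b·v=0.775×3.958=3.06745; √(2b)=1.24499; u=(3.06745+(-25.993))/1.24499=-18.41424, w=(3.06745−(-25.993))/1.24499=23.34192
k=1: b·v=0.775×2.317=1.79568; √(2b)=1.24499; u=(1.79568+7.568)/1.24499=7.52108, w=(1.79568−7.568)/1.24499=-4.63644
k=2: b·v=0.775×(-0.016)=-0.01240; √(2b)=1.24499; u=(-0.01240+6.15)/1.24499=4.92984, w=(-0.01240−6.15)/1.24499=-4.94976
k=3: b·v=0.775×2.561=1.98477; √(2b)=1.24499; u=(1.98477+4.553)/1.24499=5.25127, w=(1.98477−4.553)/1.24499=-2.06285
k=4: b·v=0.775×1.165=0.90288; √(2b)=1.24499; u=(0.90288+35.497)/1.24499=29.23708, w=(0.90288−35.497)/1.24499=-27.78667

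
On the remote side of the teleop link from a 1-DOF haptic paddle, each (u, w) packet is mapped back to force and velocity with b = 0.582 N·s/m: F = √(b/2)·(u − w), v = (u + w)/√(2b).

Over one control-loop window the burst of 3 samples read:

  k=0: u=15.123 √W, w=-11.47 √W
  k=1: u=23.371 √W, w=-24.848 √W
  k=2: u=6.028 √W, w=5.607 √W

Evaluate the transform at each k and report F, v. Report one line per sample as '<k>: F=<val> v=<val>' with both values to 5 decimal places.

k=0: u−w=26.59300, u+w=3.65300; √(b/2)=0.53944, √(2b)=1.07889; F=0.53944×26.593=14.34544, v=3.65300/1.07889=3.38589
k=1: u−w=48.21900, u+w=-1.47700; √(b/2)=0.53944, √(2b)=1.07889; F=0.53944×48.219=26.01146, v=-1.47700/1.07889=-1.36900
k=2: u−w=0.42100, u+w=11.63500; √(b/2)=0.53944, √(2b)=1.07889; F=0.53944×0.421=0.22711, v=11.63500/1.07889=10.78425

0: F=14.34544 v=3.38589
1: F=26.01146 v=-1.36900
2: F=0.22711 v=10.78425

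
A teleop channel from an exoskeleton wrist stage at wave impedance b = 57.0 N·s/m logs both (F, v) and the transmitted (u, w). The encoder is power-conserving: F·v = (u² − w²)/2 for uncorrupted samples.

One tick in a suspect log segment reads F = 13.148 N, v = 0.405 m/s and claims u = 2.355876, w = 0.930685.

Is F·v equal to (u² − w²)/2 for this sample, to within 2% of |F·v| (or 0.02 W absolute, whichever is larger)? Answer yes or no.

F·v = 13.148×0.405 = 5.324940 W.
(u² − w²)/2 = (5.550152 − 0.866175)/2 = 2.341989 W.
|Δ| = 2.982951;  2% of max(1, |F·v|) = 0.106499.

no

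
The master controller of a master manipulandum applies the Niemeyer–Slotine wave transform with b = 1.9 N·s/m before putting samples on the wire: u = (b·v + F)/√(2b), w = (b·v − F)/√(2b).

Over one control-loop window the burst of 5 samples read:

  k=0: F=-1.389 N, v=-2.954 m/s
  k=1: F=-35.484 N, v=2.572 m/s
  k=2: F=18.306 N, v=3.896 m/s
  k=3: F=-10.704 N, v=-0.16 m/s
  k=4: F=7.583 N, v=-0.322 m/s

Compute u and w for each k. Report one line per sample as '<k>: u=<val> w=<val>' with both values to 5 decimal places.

k=0: b·v=1.9×(-2.954)=-5.61260; √(2b)=1.94936; u=(-5.61260+(-1.389))/1.94936=-3.59175, w=(-5.61260−(-1.389))/1.94936=-2.16666
k=1: b·v=1.9×2.572=4.88680; √(2b)=1.94936; u=(4.88680+(-35.484))/1.94936=-15.69603, w=(4.88680−(-35.484))/1.94936=20.70978
k=2: b·v=1.9×3.896=7.40240; √(2b)=1.94936; u=(7.40240+18.306)/1.94936=13.18813, w=(7.40240−18.306)/1.94936=-5.59343
k=3: b·v=1.9×(-0.16)=-0.30400; √(2b)=1.94936; u=(-0.30400+(-10.704))/1.94936=-5.64698, w=(-0.30400−(-10.704))/1.94936=5.33509
k=4: b·v=1.9×(-0.322)=-0.61180; √(2b)=1.94936; u=(-0.61180+7.583)/1.94936=3.57615, w=(-0.61180−7.583)/1.94936=-4.20384

0: u=-3.59175 w=-2.16666
1: u=-15.69603 w=20.70978
2: u=13.18813 w=-5.59343
3: u=-5.64698 w=5.33509
4: u=3.57615 w=-4.20384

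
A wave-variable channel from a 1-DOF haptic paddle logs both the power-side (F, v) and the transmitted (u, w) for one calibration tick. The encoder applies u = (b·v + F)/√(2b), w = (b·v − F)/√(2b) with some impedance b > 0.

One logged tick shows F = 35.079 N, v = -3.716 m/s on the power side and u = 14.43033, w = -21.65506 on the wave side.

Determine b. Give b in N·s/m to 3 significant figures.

u + w = -7.2247;  u + w = √(2b)·v, so √(2b) = -7.2247/(-3.716) = 1.9442.
b = (√(2b))²/2 = 3.7800/2 = 1.8900.
(Check via u − w = 2F/√(2b): u − w = 36.0854, 2F/√(2b) = 36.0854.)

b = 1.89 N·s/m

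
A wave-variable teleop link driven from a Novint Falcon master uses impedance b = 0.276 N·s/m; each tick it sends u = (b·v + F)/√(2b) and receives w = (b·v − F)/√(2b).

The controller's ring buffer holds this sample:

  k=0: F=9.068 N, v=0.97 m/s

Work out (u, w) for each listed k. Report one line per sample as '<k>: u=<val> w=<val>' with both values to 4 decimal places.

0: u=12.5655 w=-11.8448

k=0: b·v=0.276×0.97=0.2677; √(2b)=0.7430; u=(0.2677+9.068)/0.7430=12.5655, w=(0.2677−9.068)/0.7430=-11.8448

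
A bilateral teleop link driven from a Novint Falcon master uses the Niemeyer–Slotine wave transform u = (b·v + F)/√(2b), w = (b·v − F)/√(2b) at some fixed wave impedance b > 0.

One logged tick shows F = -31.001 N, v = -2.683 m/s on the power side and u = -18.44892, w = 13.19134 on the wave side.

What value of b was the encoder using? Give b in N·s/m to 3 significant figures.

u + w = -5.25758;  u + w = √(2b)·v, so √(2b) = -5.25758/(-2.683) = 1.95959.
b = (√(2b))²/2 = 3.83999/2 = 1.92000.
(Check via u − w = 2F/√(2b): u − w = -31.64026, 2F/√(2b) = -31.64029.)

b = 1.92 N·s/m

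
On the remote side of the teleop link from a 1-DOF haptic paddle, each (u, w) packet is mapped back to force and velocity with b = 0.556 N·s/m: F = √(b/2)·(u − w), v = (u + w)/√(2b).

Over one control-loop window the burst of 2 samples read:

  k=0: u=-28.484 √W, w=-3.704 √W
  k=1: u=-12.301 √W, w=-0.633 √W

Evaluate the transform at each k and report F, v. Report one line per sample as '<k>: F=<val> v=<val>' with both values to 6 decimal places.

0: F=-13.065430 v=-30.524011
1: F=-6.152035 v=-12.265365

k=0: u−w=-24.780000, u+w=-32.188000; √(b/2)=0.527257, √(2b)=1.054514; F=0.527257×(-24.78)=-13.065430, v=-32.188000/1.054514=-30.524011
k=1: u−w=-11.668000, u+w=-12.934000; √(b/2)=0.527257, √(2b)=1.054514; F=0.527257×(-11.668)=-6.152035, v=-12.934000/1.054514=-12.265365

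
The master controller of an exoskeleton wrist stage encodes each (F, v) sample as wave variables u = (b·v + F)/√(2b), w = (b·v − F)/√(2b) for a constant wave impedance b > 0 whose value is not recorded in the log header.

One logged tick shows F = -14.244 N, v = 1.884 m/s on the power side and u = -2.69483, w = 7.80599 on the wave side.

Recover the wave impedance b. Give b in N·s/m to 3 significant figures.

b = 3.68 N·s/m

u + w = 5.11116;  u + w = √(2b)·v, so √(2b) = 5.11116/1.884 = 2.71293.
b = (√(2b))²/2 = 7.35999/2 = 3.67999.
(Check via u − w = 2F/√(2b): u − w = -10.50082, 2F/√(2b) = -10.50082.)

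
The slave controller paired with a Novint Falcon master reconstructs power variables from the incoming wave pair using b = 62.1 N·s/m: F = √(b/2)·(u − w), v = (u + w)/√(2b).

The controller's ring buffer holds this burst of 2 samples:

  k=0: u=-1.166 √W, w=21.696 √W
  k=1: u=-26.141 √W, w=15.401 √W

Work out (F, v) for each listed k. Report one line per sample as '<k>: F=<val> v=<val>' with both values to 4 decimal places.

0: F=-127.3928 v=1.8422
1: F=-231.4825 v=-0.9637

k=0: u−w=-22.8620, u+w=20.5300; √(b/2)=5.5723, √(2b)=11.1445; F=5.5723×(-22.862)=-127.3928, v=20.5300/11.1445=1.8422
k=1: u−w=-41.5420, u+w=-10.7400; √(b/2)=5.5723, √(2b)=11.1445; F=5.5723×(-41.542)=-231.4825, v=-10.7400/11.1445=-0.9637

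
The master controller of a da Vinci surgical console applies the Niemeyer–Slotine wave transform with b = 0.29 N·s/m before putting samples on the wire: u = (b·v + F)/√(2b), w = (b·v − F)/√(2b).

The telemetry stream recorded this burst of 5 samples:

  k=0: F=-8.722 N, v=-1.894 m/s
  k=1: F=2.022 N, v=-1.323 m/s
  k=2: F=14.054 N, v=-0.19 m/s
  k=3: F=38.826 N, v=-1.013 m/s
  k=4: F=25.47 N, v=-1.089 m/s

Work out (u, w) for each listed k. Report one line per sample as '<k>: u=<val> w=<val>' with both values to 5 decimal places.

0: u=-12.17376 w=10.73133
1: u=2.15123 w=-3.15880
2: u=18.38146 w=-18.52616
3: u=50.59530 w=-51.36677
4: u=33.02907 w=-33.85843

k=0: b·v=0.29×(-1.894)=-0.54926; √(2b)=0.76158; u=(-0.54926+(-8.722))/0.76158=-12.17376, w=(-0.54926−(-8.722))/0.76158=10.73133
k=1: b·v=0.29×(-1.323)=-0.38367; √(2b)=0.76158; u=(-0.38367+2.022)/0.76158=2.15123, w=(-0.38367−2.022)/0.76158=-3.15880
k=2: b·v=0.29×(-0.19)=-0.05510; √(2b)=0.76158; u=(-0.05510+14.054)/0.76158=18.38146, w=(-0.05510−14.054)/0.76158=-18.52616
k=3: b·v=0.29×(-1.013)=-0.29377; √(2b)=0.76158; u=(-0.29377+38.826)/0.76158=50.59530, w=(-0.29377−38.826)/0.76158=-51.36677
k=4: b·v=0.29×(-1.089)=-0.31581; √(2b)=0.76158; u=(-0.31581+25.47)/0.76158=33.02907, w=(-0.31581−25.47)/0.76158=-33.85843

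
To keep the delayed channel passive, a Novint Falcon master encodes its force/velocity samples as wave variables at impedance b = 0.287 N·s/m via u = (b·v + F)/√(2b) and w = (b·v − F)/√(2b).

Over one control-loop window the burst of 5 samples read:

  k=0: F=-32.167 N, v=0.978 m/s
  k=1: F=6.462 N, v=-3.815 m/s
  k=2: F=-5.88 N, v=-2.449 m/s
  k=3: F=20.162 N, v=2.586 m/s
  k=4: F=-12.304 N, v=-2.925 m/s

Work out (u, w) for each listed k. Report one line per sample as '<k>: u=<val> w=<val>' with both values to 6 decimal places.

k=0: b·v=0.287×0.978=0.280686; √(2b)=0.757628; u=(0.280686+(-32.167))/0.757628=-42.087039, w=(0.280686−(-32.167))/0.757628=42.827999
k=1: b·v=0.287×(-3.815)=-1.094905; √(2b)=0.757628; u=(-1.094905+6.462)/0.757628=7.084078, w=(-1.094905−6.462)/0.757628=-9.974428
k=2: b·v=0.287×(-2.449)=-0.702863; √(2b)=0.757628; u=(-0.702863+(-5.88))/0.757628=-8.688781, w=(-0.702863−(-5.88))/0.757628=6.833351
k=3: b·v=0.287×2.586=0.742182; √(2b)=0.757628; u=(0.742182+20.162)/0.757628=27.591622, w=(0.742182−20.162)/0.757628=-25.632396
k=4: b·v=0.287×(-2.925)=-0.839475; √(2b)=0.757628; u=(-0.839475+(-12.304))/0.757628=-17.348193, w=(-0.839475−(-12.304))/0.757628=15.132132

0: u=-42.087039 w=42.827999
1: u=7.084078 w=-9.974428
2: u=-8.688781 w=6.833351
3: u=27.591622 w=-25.632396
4: u=-17.348193 w=15.132132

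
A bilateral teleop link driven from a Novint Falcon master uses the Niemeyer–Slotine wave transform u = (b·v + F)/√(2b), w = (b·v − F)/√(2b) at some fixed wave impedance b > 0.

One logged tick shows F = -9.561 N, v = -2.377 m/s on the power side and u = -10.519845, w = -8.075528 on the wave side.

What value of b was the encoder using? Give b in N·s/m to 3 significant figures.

u + w = -18.595373;  u + w = √(2b)·v, so √(2b) = -18.595373/(-2.377) = 7.823043.
b = (√(2b))²/2 = 61.200000/2 = 30.600000.
(Check via u − w = 2F/√(2b): u − w = -2.444317, 2F/√(2b) = -2.444317.)

b = 30.6 N·s/m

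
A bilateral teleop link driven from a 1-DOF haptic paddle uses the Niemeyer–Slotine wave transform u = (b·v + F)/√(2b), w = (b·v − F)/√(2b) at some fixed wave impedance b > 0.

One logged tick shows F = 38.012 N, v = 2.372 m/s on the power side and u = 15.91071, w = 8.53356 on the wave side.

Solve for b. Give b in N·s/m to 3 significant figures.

b = 53.1 N·s/m

u + w = 24.4443;  u + w = √(2b)·v, so √(2b) = 24.4443/2.372 = 10.3053.
b = (√(2b))²/2 = 106.2001/2 = 53.1000.
(Check via u − w = 2F/√(2b): u − w = 7.3772, 2F/√(2b) = 7.3771.)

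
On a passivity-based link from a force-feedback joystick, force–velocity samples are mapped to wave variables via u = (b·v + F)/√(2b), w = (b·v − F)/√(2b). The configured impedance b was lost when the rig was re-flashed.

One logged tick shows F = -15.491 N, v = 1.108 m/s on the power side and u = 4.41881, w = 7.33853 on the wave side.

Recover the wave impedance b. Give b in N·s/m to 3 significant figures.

u + w = 11.7573;  u + w = √(2b)·v, so √(2b) = 11.7573/1.108 = 10.6113.
b = (√(2b))²/2 = 112.6001/2 = 56.3000.
(Check via u − w = 2F/√(2b): u − w = -2.9197, 2F/√(2b) = -2.9197.)

b = 56.3 N·s/m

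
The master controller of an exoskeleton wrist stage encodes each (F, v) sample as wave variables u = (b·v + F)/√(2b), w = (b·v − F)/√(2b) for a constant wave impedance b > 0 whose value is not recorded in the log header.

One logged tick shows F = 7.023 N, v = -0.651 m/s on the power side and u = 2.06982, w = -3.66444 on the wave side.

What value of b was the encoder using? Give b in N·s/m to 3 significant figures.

u + w = -1.59462;  u + w = √(2b)·v, so √(2b) = -1.59462/(-0.651) = 2.44949.
b = (√(2b))²/2 = 6.00002/2 = 3.00001.
(Check via u − w = 2F/√(2b): u − w = 5.73426, 2F/√(2b) = 5.73425.)

b = 3 N·s/m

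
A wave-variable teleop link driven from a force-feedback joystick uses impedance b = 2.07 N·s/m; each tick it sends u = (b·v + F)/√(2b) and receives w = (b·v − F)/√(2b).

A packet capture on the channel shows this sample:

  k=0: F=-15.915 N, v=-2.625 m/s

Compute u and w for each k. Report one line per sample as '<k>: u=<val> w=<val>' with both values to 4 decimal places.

0: u=-10.4923 w=5.1513

k=0: b·v=2.07×(-2.625)=-5.4337; √(2b)=2.0347; u=(-5.4337+(-15.915))/2.0347=-10.4923, w=(-5.4337−(-15.915))/2.0347=5.1513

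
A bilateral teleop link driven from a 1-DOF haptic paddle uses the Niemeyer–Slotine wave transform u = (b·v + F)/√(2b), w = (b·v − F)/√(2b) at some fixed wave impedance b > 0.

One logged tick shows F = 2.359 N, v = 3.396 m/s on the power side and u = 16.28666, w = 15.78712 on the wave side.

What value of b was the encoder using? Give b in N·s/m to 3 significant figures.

b = 44.6 N·s/m

u + w = 32.0738;  u + w = √(2b)·v, so √(2b) = 32.0738/3.396 = 9.4446.
b = (√(2b))²/2 = 89.2000/2 = 44.6000.
(Check via u − w = 2F/√(2b): u − w = 0.4995, 2F/√(2b) = 0.4995.)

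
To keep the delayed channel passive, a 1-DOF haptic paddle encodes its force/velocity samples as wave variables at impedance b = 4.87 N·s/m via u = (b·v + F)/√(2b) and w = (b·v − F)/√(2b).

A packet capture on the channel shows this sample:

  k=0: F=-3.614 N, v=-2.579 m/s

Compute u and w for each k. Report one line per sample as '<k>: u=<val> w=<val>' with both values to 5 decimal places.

0: u=-5.18240 w=-2.86640

k=0: b·v=4.87×(-2.579)=-12.55973; √(2b)=3.12090; u=(-12.55973+(-3.614))/3.12090=-5.18240, w=(-12.55973−(-3.614))/3.12090=-2.86640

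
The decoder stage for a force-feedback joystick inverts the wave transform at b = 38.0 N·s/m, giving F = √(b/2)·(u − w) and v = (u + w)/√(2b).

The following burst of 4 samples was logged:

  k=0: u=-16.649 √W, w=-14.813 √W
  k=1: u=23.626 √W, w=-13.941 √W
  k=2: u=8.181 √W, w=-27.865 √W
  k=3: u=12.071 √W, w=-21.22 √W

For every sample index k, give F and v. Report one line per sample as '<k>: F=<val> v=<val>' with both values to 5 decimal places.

k=0: u−w=-1.83600, u+w=-31.46200; √(b/2)=4.35890, √(2b)=8.71780; F=4.35890×(-1.836)=-8.00294, v=-31.46200/8.71780=-3.60894
k=1: u−w=37.56700, u+w=9.68500; √(b/2)=4.35890, √(2b)=8.71780; F=4.35890×37.567=163.75076, v=9.68500/8.71780=1.11095
k=2: u−w=36.04600, u+w=-19.68400; √(b/2)=4.35890, √(2b)=8.71780; F=4.35890×36.046=157.12087, v=-19.68400/8.71780=-2.25791
k=3: u−w=33.29100, u+w=-9.14900; √(b/2)=4.35890, √(2b)=8.71780; F=4.35890×33.291=145.11210, v=-9.14900/8.71780=-1.04946

0: F=-8.00294 v=-3.60894
1: F=163.75076 v=1.11095
2: F=157.12087 v=-2.25791
3: F=145.11210 v=-1.04946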